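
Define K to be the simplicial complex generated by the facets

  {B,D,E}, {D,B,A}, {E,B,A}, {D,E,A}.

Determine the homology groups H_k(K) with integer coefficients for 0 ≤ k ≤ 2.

Fix the vertex order A < B < D < E and write every simplex with vertices in increasing order. Then dim K = 2 and the simplices of K are:

  0-simplices (4): A, B, D, E
  1-simplices (6): AB, AD, AE, BD, BE, DE
  2-simplices (4): ABD, ABE, ADE, BDE

giving chain groups C_0 ≅ Z^4, C_1 ≅ Z^6, C_2 ≅ Z^4.

The boundary map ∂_1: C_1 → C_0 sends each edge [p,q] (with p < q) to q − p. For instance
  ∂DE = E − D.
This gives a 4×6 integer matrix of rank 3; reducing to Smith normal form yields diagonal entries (1,1,1).

The boundary map ∂_2: C_2 → C_1 maps a triangle to the signed sum of its edges. For instance
  ∂BDE = DE − BE + BD,
  ∂ABD = BD − AD + AB.
As a 6×4 matrix over Z this has rank 3, with invariant factors (1,1,1).

From H_k ≅ ker(∂_k) / im(∂_{k+1}) we obtain:

  H_0: rank C_0 − rank ∂_1 = 4 − 3 = 1, and the invariant factors of ∂_1 are all 1, so H_0 ≅ Z.
  H_1: rank ker ∂_1 − rank ∂_2 = (6 − 3) − 3 = 0, and the invariant factors of ∂_2 are all 1, so H_1 ≅ 0.
  H_2: rank ker ∂_2 − rank ∂_3 = (4 − 3) − 0 = 1, and there is no ∂_3, so H_2 ≅ Z.

H_0 = Z,  H_1 = 0,  H_2 = Z.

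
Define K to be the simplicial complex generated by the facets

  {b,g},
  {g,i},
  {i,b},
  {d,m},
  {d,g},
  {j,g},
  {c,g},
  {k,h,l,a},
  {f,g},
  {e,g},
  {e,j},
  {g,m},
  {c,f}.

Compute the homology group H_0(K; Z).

Fix the vertex order a < b < c < d < e < f < g < h < i < j < k < l < m and write every simplex with vertices in increasing order. Then dim K = 3 and the simplices of K are:

  0-simplices (13): a, b, c, d, e, f, g, h, i, j, k, l, m
  1-simplices (18): ah, ak, al, bg, bi, cf, cg, dg, dm, eg, ej, fg, gi, gj, gm, hk, hl, kl
  2-simplices (4): ahk, ahl, akl, hkl
  3-simplices (1): ahkl

so the chain groups are C_0 ≅ Z^13, C_1 ≅ Z^18, C_2 ≅ Z^4, C_3 ≅ Z^1.

∂_1: C_1 → C_0 sends each edge [p,q] (with p < q) to q − p.
This gives a 13×18 integer matrix of rank 11; reducing to Smith normal form yields diagonal entries (1,1,1,1,1,1,1,1,1,1,1).

Boundary ∂_2: C_2 → C_1 acts by ∂[p,q,r] = [q,r] − [p,r] + [p,q]. For instance
  ∂ahk = hk − ak + ah,
  ∂ahl = hl − al + ah.
As a 18×4 matrix over Z this has rank 3, with invariant factors (1,1,1).

∂_3: C_3 → C_2 sends each 3-simplex σ to the alternating sum Σ_i (−1)^i (σ with its i-th vertex removed). For instance
  ∂ahkl = hkl − akl + ahl − ahk.
As a 4×1 matrix over Z this has rank 1, with invariant factors (1).

Computing H_k = (kernel of ∂_k) / (image of ∂_{k+1}):

  H_0: rank C_0 − rank ∂_1 = 13 − 11 = 2, and the invariant factors of ∂_1 are all 1, so H_0 ≅ Z^2.

H_0 = Z^2.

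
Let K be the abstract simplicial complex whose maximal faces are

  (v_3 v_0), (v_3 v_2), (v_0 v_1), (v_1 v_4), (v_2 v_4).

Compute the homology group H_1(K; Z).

H_1 ≅ Z.

Order the vertices as v_0 < v_1 < v_2 < v_3 < v_4. Listing each simplex with vertices in this order, K has dimension 1 with simplices:

  0-simplices (5): [v_0], [v_1], [v_2], [v_3], [v_4]
  1-simplices (5): [v_0,v_1], [v_0,v_3], [v_1,v_4], [v_2,v_3], [v_2,v_4]

Hence C_0 ≅ Z^5, C_1 ≅ Z^5.

∂_1: C_1 → C_0 sends each edge [p,q] (with p < q) to q − p. For instance
  ∂[v_2,v_4] = [v_4] − [v_2].
The resulting 5×5 matrix has rank 4, and its Smith normal form has invariant factors (1,1,1,1).

From H_k ≅ ker(∂_k) / im(∂_{k+1}) we obtain:

  H_1: rank ker ∂_1 − rank ∂_2 = (5 − 4) − 0 = 1, and there is no ∂_2, so H_1 ≅ Z.

(K is a triangulation of the circle S^1.)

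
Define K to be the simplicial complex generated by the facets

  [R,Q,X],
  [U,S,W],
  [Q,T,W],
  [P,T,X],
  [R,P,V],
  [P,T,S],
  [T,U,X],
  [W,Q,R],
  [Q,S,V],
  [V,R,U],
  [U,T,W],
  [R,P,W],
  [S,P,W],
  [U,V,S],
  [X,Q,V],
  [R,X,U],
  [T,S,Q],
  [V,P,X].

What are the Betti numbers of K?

K has 9 vertices, 27 edges, 18 triangles.
rank ∂_0 = 0, rank ∂_1 = 8 ⇒ b_0 = 9 − 0 − 8 = 1; all invariant factors of ∂_1 are 1 so no torsion. So H_0 = Z.
rank ∂_1 = 8, rank ∂_2 = 18 ⇒ b_1 = 27 − 8 − 18 = 1; ∂_2 has invariant factor(s) [2] giving torsion. So H_1 = Z ⊕ Z/2.
rank ∂_2 = 18, rank ∂_3 = 0 ⇒ b_2 = 18 − 18 − 0 = 0. So H_2 = 0.

b_0 = 1, b_1 = 1, b_2 = 0.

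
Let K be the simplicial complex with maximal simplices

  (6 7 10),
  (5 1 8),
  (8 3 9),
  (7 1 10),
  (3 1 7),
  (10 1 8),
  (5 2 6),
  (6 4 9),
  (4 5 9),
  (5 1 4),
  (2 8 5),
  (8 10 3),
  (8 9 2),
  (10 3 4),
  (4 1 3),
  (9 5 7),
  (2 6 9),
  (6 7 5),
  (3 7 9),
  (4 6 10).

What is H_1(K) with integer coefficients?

We work with the vertex ordering 1 < 2 < 3 < 4 < 5 < 6 < 7 < 8 < 9 < 10. The simplices of K, each written with vertices in increasing order, are:

  0-simplices (10): [1], [2], [3], [4], [5], [6], [7], [8], [9], [10]
  1-simplices (30): (30 of them)
  2-simplices (20): (20 of them)

so the chain groups are C_0 ≅ Z^10, C_1 ≅ Z^30, C_2 ≅ Z^20.

The boundary map ∂_1: C_1 → C_0 maps an edge to its endpoints' difference, ∂[p,q] = q − p.
The 10×30 boundary matrix has rank 9 and Smith normal form diag(1,1,1,1,1,1,1,1,1).

∂_2: C_2 → C_1 sends each 2-simplex [p,q,r] to [q,r] − [p,r] + [p,q]. For instance
  ∂[1,7,10] = [7,10] − [1,10] + [1,7],
  ∂[1,5,8] = [5,8] − [1,8] + [1,5].
This gives a 30×20 integer matrix of rank 20; reducing to Smith normal form yields diagonal entries (1,1,1,1,1,1,1,1,1,1,1,1,1,1,1,1,1,1,1,2).

Now H_k = ker ∂_k / im ∂_{k+1}, so:

  H_1: rank ker ∂_1 − rank ∂_2 = (30 − 9) − 20 = 1, and ∂_2 has invariant factor 2 > 1, so H_1 = Z ⊕ Z/2.

(K is a triangulation of the Klein bottle.)

H_1 ≅ Z ⊕ Z/2.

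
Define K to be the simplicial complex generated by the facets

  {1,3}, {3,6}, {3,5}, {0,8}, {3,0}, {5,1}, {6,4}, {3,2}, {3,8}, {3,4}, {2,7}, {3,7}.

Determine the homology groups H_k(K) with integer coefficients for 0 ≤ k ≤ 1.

H_0 ≅ Z,  H_1 ≅ Z^4.

Order the vertices as 0 < 1 < 2 < 3 < 4 < 5 < 6 < 7 < 8. Listing each simplex with vertices in this order, K has dimension 1 with simplices:

  0-simplices (9): [0], [1], [2], [3], [4], [5], [6], [7], [8]
  1-simplices (12): [0,3], [0,8], [1,3], [1,5], [2,3], [2,7], [3,4], [3,5], [3,6], [3,7], [3,8], [4,6]

giving chain groups C_0 ≅ Z^9, C_1 ≅ Z^12.

∂_1: C_1 → C_0 sends each edge [p,q] (with p < q) to q − p.
The 9×12 boundary matrix has rank 8 and Smith normal form diag(1,1,1,1,1,1,1,1).

Computing H_k = (kernel of ∂_k) / (image of ∂_{k+1}):

  H_0: rank C_0 − rank ∂_1 = 9 − 8 = 1, and the invariant factors of ∂_1 are all 1, so H_0 ≅ Z.
  H_1: rank ker ∂_1 − rank ∂_2 = (12 − 8) − 0 = 4, and there is no ∂_2, so H_1 ≅ Z^4.

(K is a triangulation of a wedge of 4 circles.)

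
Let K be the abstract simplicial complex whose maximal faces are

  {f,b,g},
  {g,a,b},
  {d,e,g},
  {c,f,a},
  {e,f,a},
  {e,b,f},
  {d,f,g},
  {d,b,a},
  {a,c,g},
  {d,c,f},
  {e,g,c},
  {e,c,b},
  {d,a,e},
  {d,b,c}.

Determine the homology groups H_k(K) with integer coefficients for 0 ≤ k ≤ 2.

H_0 = Z,  H_1 = Z^2,  H_2 = Z.

K has 7 vertices, 21 edges, 14 triangles.
rank ∂_0 = 0, rank ∂_1 = 6 ⇒ b_0 = 7 − 0 − 6 = 1; all invariant factors of ∂_1 are 1 so no torsion. So H_0 ≅ Z.
rank ∂_1 = 6, rank ∂_2 = 13 ⇒ b_1 = 21 − 6 − 13 = 2; all invariant factors of ∂_2 are 1 so no torsion. So H_1 ≅ Z^2.
rank ∂_2 = 13, rank ∂_3 = 0 ⇒ b_2 = 14 − 13 − 0 = 1. So H_2 ≅ Z.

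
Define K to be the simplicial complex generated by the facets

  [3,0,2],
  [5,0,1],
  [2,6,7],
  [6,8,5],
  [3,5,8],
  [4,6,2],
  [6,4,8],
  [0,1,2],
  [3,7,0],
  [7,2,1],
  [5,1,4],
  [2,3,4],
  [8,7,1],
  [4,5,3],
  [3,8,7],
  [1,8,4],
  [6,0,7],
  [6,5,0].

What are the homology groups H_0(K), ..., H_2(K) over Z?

H_0 = Z,  H_1 = Z ⊕ Z/2Z,  H_2 = 0.

Fix the vertex order 0 < 1 < 2 < 3 < 4 < 5 < 6 < 7 < 8 and write every simplex with vertices in increasing order. Then dim K = 2 and the simplices of K are:

  0-simplices (9): [0], [1], [2], [3], [4], [5], [6], [7], [8]
  1-simplices (27): (27 of them)
  2-simplices (18): [0,1,2], [0,1,5], [0,2,3], [0,3,7], [0,5,6], [0,6,7], [1,2,7], [1,4,5], [1,4,8], [1,7,8], [2,3,4], [2,4,6], [2,6,7], [3,4,5], [3,5,8], [3,7,8], [4,6,8], [5,6,8]

Hence C_0 ≅ Z^9, C_1 ≅ Z^27, C_2 ≅ Z^18.

∂_1: C_1 → C_0 is given by ∂[p,q] = [q] − [p].
This gives a 9×27 integer matrix of rank 8; reducing to Smith normal form yields diagonal entries (1,1,1,1,1,1,1,1).

Boundary ∂_2: C_2 → C_1 acts by ∂[p,q,r] = [q,r] − [p,r] + [p,q]. For instance
  ∂[2,3,4] = [3,4] − [2,4] + [2,3],
  ∂[0,1,5] = [1,5] − [0,5] + [0,1].
The resulting 27×18 matrix has rank 18, and its Smith normal form has invariant factors (1,1,1,1,1,1,1,1,1,1,1,1,1,1,1,1,1,2).

Now H_k = ker ∂_k / im ∂_{k+1}, so:

  H_0: rank C_0 − rank ∂_1 = 9 − 8 = 1, and the invariant factors of ∂_1 are all 1, so H_0 ≅ Z.
  H_1: rank ker ∂_1 − rank ∂_2 = (27 − 8) − 18 = 1, and ∂_2 has invariant factor 2 > 1, so H_1 ≅ Z ⊕ Z/2Z.
  H_2: rank ker ∂_2 − rank ∂_3 = (18 − 18) − 0 = 0, and there is no ∂_3, so H_2 ≅ 0.

(K is a triangulation of the Klein bottle.)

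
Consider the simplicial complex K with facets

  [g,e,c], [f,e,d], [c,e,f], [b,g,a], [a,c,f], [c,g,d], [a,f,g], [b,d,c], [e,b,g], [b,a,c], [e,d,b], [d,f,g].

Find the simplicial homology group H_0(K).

Fix the vertex order a < b < c < d < e < f < g and write every simplex with vertices in increasing order. Then dim K = 2 and the simplices of K are:

  0-simplices (7): a, b, c, d, e, f, g
  1-simplices (18): ab, ac, af, ag, bc, bd, be, bg, cd, ce, cf, cg, de, df, dg, ef, eg, fg
  2-simplices (12): abc, abg, acf, afg, bcd, bde, beg, cdg, cef, ceg, def, dfg

so the chain groups are C_0 ≅ Z^7, C_1 ≅ Z^18, C_2 ≅ Z^12.

Boundary ∂_1: C_1 → C_0 maps an edge to its endpoints' difference, ∂[p,q] = q − p.
As a 7×18 matrix over Z this has rank 6, with invariant factors (1,1,1,1,1,1).

∂_2: C_2 → C_1 sends each 2-simplex [p,q,r] to [q,r] − [p,r] + [p,q]. For instance
  ∂bde = de − be + bd,
  ∂bcd = cd − bd + bc.
As a 18×12 matrix over Z this has rank 12, with invariant factors (1,1,1,1,1,1,1,1,1,1,1,2).

Now H_k = ker ∂_k / im ∂_{k+1}, so:

  H_0: rank C_0 − rank ∂_1 = 7 − 6 = 1, and the invariant factors of ∂_1 are all 1, so H_0 = Z.

H_0 ≅ Z.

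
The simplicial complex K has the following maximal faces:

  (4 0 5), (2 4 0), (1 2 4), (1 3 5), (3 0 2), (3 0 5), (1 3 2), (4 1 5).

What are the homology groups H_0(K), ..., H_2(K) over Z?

H_0 ≅ Z,  H_1 = 0,  H_2 ≅ Z.

K has 6 vertices, 12 edges, 8 triangles.
rank ∂_0 = 0, rank ∂_1 = 5 ⇒ b_0 = 6 − 0 − 5 = 1; all invariant factors of ∂_1 are 1 so no torsion. So H_0 ≅ Z.
rank ∂_1 = 5, rank ∂_2 = 7 ⇒ b_1 = 12 − 5 − 7 = 0; all invariant factors of ∂_2 are 1 so no torsion. So H_1 ≅ 0.
rank ∂_2 = 7, rank ∂_3 = 0 ⇒ b_2 = 8 − 7 − 0 = 1. So H_2 ≅ Z.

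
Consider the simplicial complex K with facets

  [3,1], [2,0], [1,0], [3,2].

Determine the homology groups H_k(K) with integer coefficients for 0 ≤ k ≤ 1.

Take the total order 0 < 1 < 2 < 3 on the vertex set. Then K (dimension 1) consists of the simplices:

  0-simplices (4): [0], [1], [2], [3]
  1-simplices (4): [0,1], [0,2], [1,3], [2,3]

so the chain groups are C_0 ≅ Z^4, C_1 ≅ Z^4.

∂_1: C_1 → C_0 is given by ∂[p,q] = [q] − [p]. For instance
  ∂[1,3] = [3] − [1].
The resulting 4×4 matrix has rank 3, and its Smith normal form has invariant factors (1,1,1).

Now H_k = ker ∂_k / im ∂_{k+1}, so:

  H_0: rank C_0 − rank ∂_1 = 4 − 3 = 1, and the invariant factors of ∂_1 are all 1, so H_0 = Z.
  H_1: rank ker ∂_1 − rank ∂_2 = (4 − 3) − 0 = 1, and there is no ∂_2, so H_1 = Z.

(K is a triangulation of the circle S^1.)

H_0 = Z,  H_1 = Z.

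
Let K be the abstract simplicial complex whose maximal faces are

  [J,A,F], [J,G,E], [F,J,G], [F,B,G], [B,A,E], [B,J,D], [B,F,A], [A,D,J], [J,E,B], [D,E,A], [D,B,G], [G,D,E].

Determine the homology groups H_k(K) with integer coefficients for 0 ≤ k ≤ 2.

Take the total order A < B < D < E < F < G < J on the vertex set. Then K (dimension 2) consists of the simplices:

  0-simplices (7): A, B, D, E, F, G, J
  1-simplices (18): AB, AD, AE, AF, AJ, BD, BE, BF, BG, BJ, DE, DG, DJ, EG, EJ, FG, FJ, GJ
  2-simplices (12): ABE, ABF, ADE, ADJ, AFJ, BDG, BDJ, BEJ, BFG, DEG, EGJ, FGJ

Hence C_0 ≅ Z^7, C_1 ≅ Z^18, C_2 ≅ Z^12.

The boundary map ∂_1: C_1 → C_0 sends each edge [p,q] (with p < q) to q − p. For instance
  ∂BJ = J − B.
This gives a 7×18 integer matrix of rank 6; reducing to Smith normal form yields diagonal entries (1,1,1,1,1,1).

The boundary map ∂_2: C_2 → C_1 acts by ∂[p,q,r] = [q,r] − [p,r] + [p,q]. For instance
  ∂AFJ = FJ − AJ + AF,
  ∂ABF = BF − AF + AB.
As a 18×12 matrix over Z this has rank 12, with invariant factors (1,1,1,1,1,1,1,1,1,1,1,2).

Computing H_k = (kernel of ∂_k) / (image of ∂_{k+1}):

  H_0: rank C_0 − rank ∂_1 = 7 − 6 = 1, and the invariant factors of ∂_1 are all 1, so H_0 ≅ Z.
  H_1: rank ker ∂_1 − rank ∂_2 = (18 − 6) − 12 = 0, and ∂_2 has invariant factor 2 > 1, so H_1 ≅ Z/2Z.
  H_2: rank ker ∂_2 − rank ∂_3 = (12 − 12) − 0 = 0, and there is no ∂_3, so H_2 ≅ 0.

As a check, the Euler characteristic is 7 − 18 + 12 = 1, which agrees with 1 − 0 + 0 = 1.
(K is a triangulation of the real projective plane RP^2.)

H_0 ≅ Z,  H_1 ≅ Z/2Z,  H_2 = 0.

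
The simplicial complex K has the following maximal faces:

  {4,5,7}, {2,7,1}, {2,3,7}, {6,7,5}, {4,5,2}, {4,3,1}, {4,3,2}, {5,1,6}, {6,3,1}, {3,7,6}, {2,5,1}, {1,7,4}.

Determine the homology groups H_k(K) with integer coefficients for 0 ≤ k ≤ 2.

H_0 ≅ Z,  H_1 ≅ Z/2Z,  H_2 = 0.

We work with the vertex ordering 1 < 2 < 3 < 4 < 5 < 6 < 7. The simplices of K, each written with vertices in increasing order, are:

  0-simplices (7): [1], [2], [3], [4], [5], [6], [7]
  1-simplices (18): [1,2], [1,3], [1,4], [1,5], [1,6], [1,7], [2,3], [2,4], [2,5], [2,7], [3,4], [3,6], [3,7], [4,5], [4,7], [5,6], [5,7], [6,7]
  2-simplices (12): [1,2,5], [1,2,7], [1,3,4], [1,3,6], [1,4,7], [1,5,6], [2,3,4], [2,3,7], [2,4,5], [3,6,7], [4,5,7], [5,6,7]

Hence C_0 ≅ Z^7, C_1 ≅ Z^18, C_2 ≅ Z^12.

Boundary ∂_1: C_1 → C_0 maps an edge to its endpoints' difference, ∂[p,q] = q − p. For instance
  ∂[6,7] = [7] − [6].
The 7×18 boundary matrix has rank 6 and Smith normal form diag(1,1,1,1,1,1).

The boundary map ∂_2: C_2 → C_1 acts by ∂[p,q,r] = [q,r] − [p,r] + [p,q]. For instance
  ∂[5,6,7] = [6,7] − [5,7] + [5,6],
  ∂[2,3,4] = [3,4] − [2,4] + [2,3].
As a 18×12 matrix over Z this has rank 12, with invariant factors (1,1,1,1,1,1,1,1,1,1,1,2).

Now H_k = ker ∂_k / im ∂_{k+1}, so:

  H_0: rank C_0 − rank ∂_1 = 7 − 6 = 1, and the invariant factors of ∂_1 are all 1, so H_0 ≅ Z.
  H_1: rank ker ∂_1 − rank ∂_2 = (18 − 6) − 12 = 0, and ∂_2 has invariant factor 2 > 1, so H_1 ≅ Z/2Z.
  H_2: rank ker ∂_2 − rank ∂_3 = (12 − 12) − 0 = 0, and there is no ∂_3, so H_2 ≅ 0.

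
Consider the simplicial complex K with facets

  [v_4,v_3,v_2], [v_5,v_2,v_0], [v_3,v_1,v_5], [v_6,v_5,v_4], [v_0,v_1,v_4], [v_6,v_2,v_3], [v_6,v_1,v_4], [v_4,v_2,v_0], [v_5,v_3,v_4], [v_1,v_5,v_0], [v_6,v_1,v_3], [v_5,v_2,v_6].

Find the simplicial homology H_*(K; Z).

Take the total order v_0 < v_1 < v_2 < v_3 < v_4 < v_5 < v_6 on the vertex set. Then K (dimension 2) consists of the simplices:

  0-simplices (7): [v_0], [v_1], [v_2], [v_3], [v_4], [v_5], [v_6]
  1-simplices (18): (18 of them)
  2-simplices (12): (12 of them)

so the chain groups are C_0 ≅ Z^7, C_1 ≅ Z^18, C_2 ≅ Z^12.

∂_1: C_1 → C_0 maps an edge to its endpoints' difference, ∂[p,q] = q − p.
This gives a 7×18 integer matrix of rank 6; reducing to Smith normal form yields diagonal entries (1,1,1,1,1,1).

∂_2: C_2 → C_1 sends each 2-simplex [p,q,r] to [q,r] − [p,r] + [p,q]. For instance
  ∂[v_3,v_4,v_5] = [v_4,v_5] − [v_3,v_5] + [v_3,v_4],
  ∂[v_1,v_4,v_6] = [v_4,v_6] − [v_1,v_6] + [v_1,v_4].
As a 18×12 matrix over Z this has rank 12, with invariant factors (1,1,1,1,1,1,1,1,1,1,1,2).

From H_k ≅ ker(∂_k) / im(∂_{k+1}) we obtain:

  H_0: rank C_0 − rank ∂_1 = 7 − 6 = 1, and the invariant factors of ∂_1 are all 1, so H_0 = Z.
  H_1: rank ker ∂_1 − rank ∂_2 = (18 − 6) − 12 = 0, and ∂_2 has invariant factor 2 > 1, so H_1 = Z/2.
  H_2: rank ker ∂_2 − rank ∂_3 = (12 − 12) − 0 = 0, and there is no ∂_3, so H_2 = 0.

H_0 = Z,  H_1 = Z/2,  H_2 = 0.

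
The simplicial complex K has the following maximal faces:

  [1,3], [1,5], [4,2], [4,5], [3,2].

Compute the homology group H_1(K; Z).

H_1 ≅ Z.

Order the vertices as 1 < 2 < 3 < 4 < 5. Listing each simplex with vertices in this order, K has dimension 1 with simplices:

  0-simplices (5): [1], [2], [3], [4], [5]
  1-simplices (5): [1,3], [1,5], [2,3], [2,4], [4,5]

giving chain groups C_0 ≅ Z^5, C_1 ≅ Z^5.

Boundary ∂_1: C_1 → C_0 maps an edge to its endpoints' difference, ∂[p,q] = q − p. For instance
  ∂[4,5] = [5] − [4].
As a 5×5 matrix over Z this has rank 4, with invariant factors (1,1,1,1).

Computing H_k = (kernel of ∂_k) / (image of ∂_{k+1}):

  H_1: rank ker ∂_1 − rank ∂_2 = (5 − 4) − 0 = 1, and there is no ∂_2, so H_1 ≅ Z.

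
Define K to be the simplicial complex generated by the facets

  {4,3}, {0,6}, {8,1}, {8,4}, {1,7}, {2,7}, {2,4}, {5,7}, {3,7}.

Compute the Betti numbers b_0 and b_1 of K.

Fix the vertex order 0 < 1 < 2 < 3 < 4 < 5 < 6 < 7 < 8 and write every simplex with vertices in increasing order. Then dim K = 1 and the simplices of K are:

  0-simplices (9): [0], [1], [2], [3], [4], [5], [6], [7], [8]
  1-simplices (9): [0,6], [1,7], [1,8], [2,4], [2,7], [3,4], [3,7], [4,8], [5,7]

giving chain groups C_0 ≅ Z^9, C_1 ≅ Z^9.

The boundary map ∂_1: C_1 → C_0 sends each edge [p,q] (with p < q) to q − p. For instance
  ∂[2,4] = [4] − [2].
The 9×9 boundary matrix has rank 7 and Smith normal form diag(1,1,1,1,1,1,1).

Reading off H_k = ker ∂_k / im ∂_{k+1}:

  H_0: rank C_0 − rank ∂_1 = 9 − 7 = 2, and the invariant factors of ∂_1 are all 1, so H_0 = Z^2.
  H_1: rank ker ∂_1 − rank ∂_2 = (9 − 7) − 0 = 2, and there is no ∂_2, so H_1 = Z^2.

Hence the Betti numbers are b_0 = 2, b_1 = 2.

b_0 = 2, b_1 = 2.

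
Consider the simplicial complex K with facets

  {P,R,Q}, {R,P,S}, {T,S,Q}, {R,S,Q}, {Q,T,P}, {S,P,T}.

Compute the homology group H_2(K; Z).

Order the vertices as P < Q < R < S < T. Listing each simplex with vertices in this order, K has dimension 2 with simplices:

  0-simplices (5): P, Q, R, S, T
  1-simplices (9): PQ, PR, PS, PT, QR, QS, QT, RS, ST
  2-simplices (6): PQR, PQT, PRS, PST, QRS, QST

so the chain groups are C_0 ≅ Z^5, C_1 ≅ Z^9, C_2 ≅ Z^6.

∂_1: C_1 → C_0 sends each edge [p,q] (with p < q) to q − p. For instance
  ∂PR = R − P.
As a 5×9 matrix over Z this has rank 4, with invariant factors (1,1,1,1).

∂_2: C_2 → C_1 sends each 2-simplex [p,q,r] to [q,r] − [p,r] + [p,q]. For instance
  ∂PQR = QR − PR + PQ,
  ∂QST = ST − QT + QS.
The 9×6 boundary matrix has rank 5 and Smith normal form diag(1,1,1,1,1).

Reading off H_k = ker ∂_k / im ∂_{k+1}:

  H_2: rank ker ∂_2 − rank ∂_3 = (6 − 5) − 0 = 1, and there is no ∂_3, so H_2 = Z.

H_2 = Z.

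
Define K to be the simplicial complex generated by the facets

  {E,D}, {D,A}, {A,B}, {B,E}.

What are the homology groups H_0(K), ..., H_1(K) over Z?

Take the total order A < B < D < E on the vertex set. Then K (dimension 1) consists of the simplices:

  0-simplices (4): A, B, D, E
  1-simplices (4): AB, AD, BE, DE

so the chain groups are C_0 ≅ Z^4, C_1 ≅ Z^4.

∂_1: C_1 → C_0 sends each edge [p,q] (with p < q) to q − p. For instance
  ∂AB = B − A.
The 4×4 boundary matrix has rank 3 and Smith normal form diag(1,1,1).

Reading off H_k = ker ∂_k / im ∂_{k+1}:

  H_0: rank C_0 − rank ∂_1 = 4 − 3 = 1, and the invariant factors of ∂_1 are all 1, so H_0 = Z.
  H_1: rank ker ∂_1 − rank ∂_2 = (4 − 3) − 0 = 1, and there is no ∂_2, so H_1 = Z.

H_0 = Z,  H_1 = Z.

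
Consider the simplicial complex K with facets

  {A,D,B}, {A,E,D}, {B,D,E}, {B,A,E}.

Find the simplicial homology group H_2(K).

K has 4 vertices, 6 edges, 4 triangles.
rank ∂_2 = 3, rank ∂_3 = 0 ⇒ b_2 = 4 − 3 − 0 = 1. So H_2 ≅ Z.

H_2 ≅ Z.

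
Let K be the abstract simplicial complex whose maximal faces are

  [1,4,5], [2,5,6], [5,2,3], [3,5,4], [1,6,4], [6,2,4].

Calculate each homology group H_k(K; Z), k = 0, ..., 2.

We work with the vertex ordering 1 < 2 < 3 < 4 < 5 < 6. The simplices of K, each written with vertices in increasing order, are:

  0-simplices (6): [1], [2], [3], [4], [5], [6]
  1-simplices (12): [1,4], [1,5], [1,6], [2,3], [2,4], [2,5], [2,6], [3,4], [3,5], [4,5], [4,6], [5,6]
  2-simplices (6): [1,4,5], [1,4,6], [2,3,5], [2,4,6], [2,5,6], [3,4,5]

giving chain groups C_0 ≅ Z^6, C_1 ≅ Z^12, C_2 ≅ Z^6.

Boundary ∂_1: C_1 → C_0 sends each edge [p,q] (with p < q) to q − p.
The 6×12 boundary matrix has rank 5 and Smith normal form diag(1,1,1,1,1).

Boundary ∂_2: C_2 → C_1 acts by ∂[p,q,r] = [q,r] − [p,r] + [p,q]. For instance
  ∂[2,5,6] = [5,6] − [2,6] + [2,5],
  ∂[2,3,5] = [3,5] − [2,5] + [2,3].
The resulting 12×6 matrix has rank 6, and its Smith normal form has invariant factors (1,1,1,1,1,1).

From H_k ≅ ker(∂_k) / im(∂_{k+1}) we obtain:

  H_0: rank C_0 − rank ∂_1 = 6 − 5 = 1, and the invariant factors of ∂_1 are all 1, so H_0 ≅ Z.
  H_1: rank ker ∂_1 − rank ∂_2 = (12 − 5) − 6 = 1, and the invariant factors of ∂_2 are all 1, so H_1 ≅ Z.
  H_2: rank ker ∂_2 − rank ∂_3 = (6 − 6) − 0 = 0, and there is no ∂_3, so H_2 ≅ 0.

As a check, the Euler characteristic is 6 − 12 + 6 = 0, which agrees with 1 − 1 + 0 = 0.
(K is a triangulation of the cylinder S^1 x I.)

H_0 = Z,  H_1 = Z,  H_2 = 0.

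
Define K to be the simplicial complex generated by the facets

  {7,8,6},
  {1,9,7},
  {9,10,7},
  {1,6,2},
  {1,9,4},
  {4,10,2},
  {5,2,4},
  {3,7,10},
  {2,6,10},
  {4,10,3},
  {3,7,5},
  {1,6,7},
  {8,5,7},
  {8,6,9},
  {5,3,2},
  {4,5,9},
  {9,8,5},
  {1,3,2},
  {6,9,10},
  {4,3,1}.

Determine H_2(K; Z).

Order the vertices as 1 < 2 < 3 < 4 < 5 < 6 < 7 < 8 < 9 < 10. Listing each simplex with vertices in this order, K has dimension 2 with simplices:

  0-simplices (10): [1], [2], [3], [4], [5], [6], [7], [8], [9], [10]
  1-simplices (30): (30 of them)
  2-simplices (20): (20 of them)

so the chain groups are C_0 ≅ Z^10, C_1 ≅ Z^30, C_2 ≅ Z^20.

Boundary ∂_1: C_1 → C_0 sends each edge [p,q] (with p < q) to q − p. For instance
  ∂[6,9] = [9] − [6].
The resulting 10×30 matrix has rank 9, and its Smith normal form has invariant factors (1,1,1,1,1,1,1,1,1).

The boundary map ∂_2: C_2 → C_1 acts by ∂[p,q,r] = [q,r] − [p,r] + [p,q]. For instance
  ∂[3,5,7] = [5,7] − [3,7] + [3,5],
  ∂[1,3,4] = [3,4] − [1,4] + [1,3].
The resulting 30×20 matrix has rank 20, and its Smith normal form has invariant factors (1,1,1,1,1,1,1,1,1,1,1,1,1,1,1,1,1,1,1,2).

Computing H_k = (kernel of ∂_k) / (image of ∂_{k+1}):

  H_2: rank ker ∂_2 − rank ∂_3 = (20 − 20) − 0 = 0, and there is no ∂_3, so H_2 = 0.

H_2 ≅ 0.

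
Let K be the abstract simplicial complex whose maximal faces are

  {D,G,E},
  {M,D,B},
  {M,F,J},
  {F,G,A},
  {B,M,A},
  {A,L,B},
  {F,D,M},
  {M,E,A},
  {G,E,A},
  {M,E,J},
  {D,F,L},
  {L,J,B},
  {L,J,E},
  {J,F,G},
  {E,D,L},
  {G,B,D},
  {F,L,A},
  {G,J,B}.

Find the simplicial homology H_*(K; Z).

H_0 = Z,  H_1 = Z^2,  H_2 = Z.

Order the vertices as A < B < D < E < F < G < J < L < M. Listing each simplex with vertices in this order, K has dimension 2 with simplices:

  0-simplices (9): A, B, D, E, F, G, J, L, M
  1-simplices (27): AB, AE, AF, AG, AL, AM, BD, BG, BJ, BL, BM, DE, DF, DG, DL, DM, EG, EJ, EL, EM, FG, FJ, FL, FM, GJ, JL, JM
  2-simplices (18): ABL, ABM, AEG, AEM, AFG, AFL, BDG, BDM, BGJ, BJL, DEG, DEL, DFL, DFM, EJL, EJM, FGJ, FJM

so the chain groups are C_0 ≅ Z^9, C_1 ≅ Z^27, C_2 ≅ Z^18.

∂_1: C_1 → C_0 is given by ∂[p,q] = [q] − [p]. For instance
  ∂DL = L − D.
The 9×27 boundary matrix has rank 8 and Smith normal form diag(1,1,1,1,1,1,1,1).

∂_2: C_2 → C_1 acts by ∂[p,q,r] = [q,r] − [p,r] + [p,q]. For instance
  ∂ABM = BM − AM + AB,
  ∂AEM = EM − AM + AE.
This gives a 27×18 integer matrix of rank 17; reducing to Smith normal form yields diagonal entries (1,1,1,1,1,1,1,1,1,1,1,1,1,1,1,1,1).

Computing H_k = (kernel of ∂_k) / (image of ∂_{k+1}):

  H_0: rank C_0 − rank ∂_1 = 9 − 8 = 1, and the invariant factors of ∂_1 are all 1, so H_0 ≅ Z.
  H_1: rank ker ∂_1 − rank ∂_2 = (27 − 8) − 17 = 2, and the invariant factors of ∂_2 are all 1, so H_1 ≅ Z^2.
  H_2: rank ker ∂_2 − rank ∂_3 = (18 − 17) − 0 = 1, and there is no ∂_3, so H_2 ≅ Z.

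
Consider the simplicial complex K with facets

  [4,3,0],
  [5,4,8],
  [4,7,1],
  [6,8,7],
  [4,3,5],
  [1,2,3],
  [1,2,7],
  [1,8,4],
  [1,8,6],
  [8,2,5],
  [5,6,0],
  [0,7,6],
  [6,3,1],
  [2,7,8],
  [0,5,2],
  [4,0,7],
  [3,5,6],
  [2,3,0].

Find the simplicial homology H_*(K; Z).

H_0 ≅ Z,  H_1 ≅ Z ⊕ Z/2,  H_2 = 0.

Order the vertices as 0 < 1 < 2 < 3 < 4 < 5 < 6 < 7 < 8. Listing each simplex with vertices in this order, K has dimension 2 with simplices:

  0-simplices (9): [0], [1], [2], [3], [4], [5], [6], [7], [8]
  1-simplices (27): (27 of them)
  2-simplices (18): [0,2,3], [0,2,5], [0,3,4], [0,4,7], [0,5,6], [0,6,7], [1,2,3], [1,2,7], [1,3,6], [1,4,7], [1,4,8], [1,6,8], [2,5,8], [2,7,8], [3,4,5], [3,5,6], [4,5,8], [6,7,8]

giving chain groups C_0 ≅ Z^9, C_1 ≅ Z^27, C_2 ≅ Z^18.

∂_1: C_1 → C_0 maps an edge to its endpoints' difference, ∂[p,q] = q − p.
This gives a 9×27 integer matrix of rank 8; reducing to Smith normal form yields diagonal entries (1,1,1,1,1,1,1,1).

The boundary map ∂_2: C_2 → C_1 acts by ∂[p,q,r] = [q,r] − [p,r] + [p,q]. For instance
  ∂[2,5,8] = [5,8] − [2,8] + [2,5],
  ∂[0,4,7] = [4,7] − [0,7] + [0,4].
The resulting 27×18 matrix has rank 18, and its Smith normal form has invariant factors (1,1,1,1,1,1,1,1,1,1,1,1,1,1,1,1,1,2).

Reading off H_k = ker ∂_k / im ∂_{k+1}:

  H_0: rank C_0 − rank ∂_1 = 9 − 8 = 1, and the invariant factors of ∂_1 are all 1, so H_0 = Z.
  H_1: rank ker ∂_1 − rank ∂_2 = (27 − 8) − 18 = 1, and ∂_2 has invariant factor 2 > 1, so H_1 = Z ⊕ Z/2.
  H_2: rank ker ∂_2 − rank ∂_3 = (18 − 18) − 0 = 0, and there is no ∂_3, so H_2 = 0.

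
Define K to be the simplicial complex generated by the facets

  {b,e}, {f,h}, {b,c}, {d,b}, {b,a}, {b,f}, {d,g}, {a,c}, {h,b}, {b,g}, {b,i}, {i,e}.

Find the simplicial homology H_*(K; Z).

We work with the vertex ordering a < b < c < d < e < f < g < h < i. The simplices of K, each written with vertices in increasing order, are:

  0-simplices (9): a, b, c, d, e, f, g, h, i
  1-simplices (12): ab, ac, bc, bd, be, bf, bg, bh, bi, dg, ei, fh

giving chain groups C_0 ≅ Z^9, C_1 ≅ Z^12.

Boundary ∂_1: C_1 → C_0 maps an edge to its endpoints' difference, ∂[p,q] = q − p. For instance
  ∂bh = h − b.
This gives a 9×12 integer matrix of rank 8; reducing to Smith normal form yields diagonal entries (1,1,1,1,1,1,1,1).

From H_k ≅ ker(∂_k) / im(∂_{k+1}) we obtain:

  H_0: rank C_0 − rank ∂_1 = 9 − 8 = 1, and the invariant factors of ∂_1 are all 1, so H_0 ≅ Z.
  H_1: rank ker ∂_1 − rank ∂_2 = (12 − 8) − 0 = 4, and there is no ∂_2, so H_1 ≅ Z^4.

H_0 = Z,  H_1 = Z^4.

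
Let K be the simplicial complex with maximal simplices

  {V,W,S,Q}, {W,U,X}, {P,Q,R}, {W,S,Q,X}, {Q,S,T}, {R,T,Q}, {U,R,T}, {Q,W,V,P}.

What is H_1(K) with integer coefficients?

H_1 ≅ Z.

We work with the vertex ordering P < Q < R < S < T < U < V < W < X. The simplices of K, each written with vertices in increasing order, are:

  0-simplices (9): P, Q, R, S, T, U, V, W, X
  1-simplices (21): PQ, PR, PV, PW, QR, QS, QT, QV, QW, QX, RT, RU, ST, SV, SW, SX, TU, UW, UX, VW, WX
  2-simplices (15): PQR, PQV, PQW, PVW, QRT, QST, QSV, QSW, QSX, QVW, QWX, RTU, SVW, SWX, UWX
  3-simplices (3): PQVW, QSVW, QSWX

Hence C_0 ≅ Z^9, C_1 ≅ Z^21, C_2 ≅ Z^15, C_3 ≅ Z^3.

The boundary map ∂_1: C_1 → C_0 sends each edge [p,q] (with p < q) to q − p.
The resulting 9×21 matrix has rank 8, and its Smith normal form has invariant factors (1,1,1,1,1,1,1,1).

∂_2: C_2 → C_1 acts by ∂[p,q,r] = [q,r] − [p,r] + [p,q]. For instance
  ∂QSV = SV − QV + QS,
  ∂QVW = VW − QW + QV.
This gives a 21×15 integer matrix of rank 12; reducing to Smith normal form yields diagonal entries (1,1,1,1,1,1,1,1,1,1,1,1).

Boundary ∂_3: C_3 → C_2 sends each 3-simplex σ to the alternating sum Σ_i (−1)^i (σ with its i-th vertex removed). For instance
  ∂PQVW = QVW − PVW + PQW − PQV,
  ∂QSWX = SWX − QWX + QSX − QSW.
This gives a 15×3 integer matrix of rank 3; reducing to Smith normal form yields diagonal entries (1,1,1).

From H_k ≅ ker(∂_k) / im(∂_{k+1}) we obtain:

  H_1: rank ker ∂_1 − rank ∂_2 = (21 − 8) − 12 = 1, and the invariant factors of ∂_2 are all 1, so H_1 ≅ Z.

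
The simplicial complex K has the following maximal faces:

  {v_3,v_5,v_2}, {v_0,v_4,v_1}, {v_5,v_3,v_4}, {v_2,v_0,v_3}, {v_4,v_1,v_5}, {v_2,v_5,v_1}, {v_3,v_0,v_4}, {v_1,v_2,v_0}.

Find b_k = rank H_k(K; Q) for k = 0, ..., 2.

b_0 = 1, b_1 = 0, b_2 = 1.

K has 6 vertices, 12 edges, 8 triangles.
rank ∂_0 = 0, rank ∂_1 = 5 ⇒ b_0 = 6 − 0 − 5 = 1; all invariant factors of ∂_1 are 1 so no torsion. So H_0 ≅ Z.
rank ∂_1 = 5, rank ∂_2 = 7 ⇒ b_1 = 12 − 5 − 7 = 0; all invariant factors of ∂_2 are 1 so no torsion. So H_1 ≅ 0.
rank ∂_2 = 7, rank ∂_3 = 0 ⇒ b_2 = 8 − 7 − 0 = 1. So H_2 ≅ Z.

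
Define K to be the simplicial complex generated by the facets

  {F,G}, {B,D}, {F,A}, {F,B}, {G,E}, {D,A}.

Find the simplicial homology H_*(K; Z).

We work with the vertex ordering A < B < D < E < F < G. The simplices of K, each written with vertices in increasing order, are:

  0-simplices (6): A, B, D, E, F, G
  1-simplices (6): AD, AF, BD, BF, EG, FG

giving chain groups C_0 ≅ Z^6, C_1 ≅ Z^6.

∂_1: C_1 → C_0 sends each edge [p,q] (with p < q) to q − p. For instance
  ∂FG = G − F.
The 6×6 boundary matrix has rank 5 and Smith normal form diag(1,1,1,1,1).

Reading off H_k = ker ∂_k / im ∂_{k+1}:

  H_0: rank C_0 − rank ∂_1 = 6 − 5 = 1, and the invariant factors of ∂_1 are all 1, so H_0 ≅ Z.
  H_1: rank ker ∂_1 − rank ∂_2 = (6 − 5) − 0 = 1, and there is no ∂_2, so H_1 ≅ Z.

H_0 ≅ Z,  H_1 ≅ Z.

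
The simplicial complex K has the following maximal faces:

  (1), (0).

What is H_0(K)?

H_0 ≅ Z^2.

K has 2 vertices.
rank ∂_0 = 0, rank ∂_1 = 0 ⇒ b_0 = 2 − 0 − 0 = 2. So H_0 ≅ Z^2.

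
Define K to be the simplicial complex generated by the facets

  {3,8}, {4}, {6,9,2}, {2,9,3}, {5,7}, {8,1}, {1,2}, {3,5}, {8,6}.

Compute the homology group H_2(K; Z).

Fix the vertex order 1 < 2 < 3 < 4 < 5 < 6 < 7 < 8 < 9 and write every simplex with vertices in increasing order. Then dim K = 2 and the simplices of K are:

  0-simplices (9): [1], [2], [3], [4], [5], [6], [7], [8], [9]
  1-simplices (11): [1,2], [1,8], [2,3], [2,6], [2,9], [3,5], [3,8], [3,9], [5,7], [6,8], [6,9]
  2-simplices (2): [2,3,9], [2,6,9]

Hence C_0 ≅ Z^9, C_1 ≅ Z^11, C_2 ≅ Z^2.

∂_1: C_1 → C_0 maps an edge to its endpoints' difference, ∂[p,q] = q − p.
As a 9×11 matrix over Z this has rank 7, with invariant factors (1,1,1,1,1,1,1).

∂_2: C_2 → C_1 acts by ∂[p,q,r] = [q,r] − [p,r] + [p,q]. For instance
  ∂[2,6,9] = [6,9] − [2,9] + [2,6],
  ∂[2,3,9] = [3,9] − [2,9] + [2,3].
This gives a 11×2 integer matrix of rank 2; reducing to Smith normal form yields diagonal entries (1,1).

From H_k ≅ ker(∂_k) / im(∂_{k+1}) we obtain:

  H_2: rank ker ∂_2 − rank ∂_3 = (2 − 2) − 0 = 0, and there is no ∂_3, so H_2 ≅ 0.

H_2 ≅ 0.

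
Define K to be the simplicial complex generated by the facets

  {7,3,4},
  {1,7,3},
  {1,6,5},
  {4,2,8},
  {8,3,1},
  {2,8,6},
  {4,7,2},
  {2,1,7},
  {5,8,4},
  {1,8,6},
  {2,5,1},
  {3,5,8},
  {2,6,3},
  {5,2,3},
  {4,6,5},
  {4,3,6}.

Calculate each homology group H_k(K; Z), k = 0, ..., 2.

H_0 ≅ Z,  H_1 ≅ Z^2,  H_2 ≅ Z.

Take the total order 1 < 2 < 3 < 4 < 5 < 6 < 7 < 8 on the vertex set. Then K (dimension 2) consists of the simplices:

  0-simplices (8): [1], [2], [3], [4], [5], [6], [7], [8]
  1-simplices (24): (24 of them)
  2-simplices (16): [1,2,5], [1,2,7], [1,3,7], [1,3,8], [1,5,6], [1,6,8], [2,3,5], [2,3,6], [2,4,7], [2,4,8], [2,6,8], [3,4,6], [3,4,7], [3,5,8], [4,5,6], [4,5,8]

giving chain groups C_0 ≅ Z^8, C_1 ≅ Z^24, C_2 ≅ Z^16.

The boundary map ∂_1: C_1 → C_0 is given by ∂[p,q] = [q] − [p]. For instance
  ∂[2,6] = [6] − [2].
This gives a 8×24 integer matrix of rank 7; reducing to Smith normal form yields diagonal entries (1,1,1,1,1,1,1).

The boundary map ∂_2: C_2 → C_1 maps a triangle to the signed sum of its edges. For instance
  ∂[1,3,8] = [3,8] − [1,8] + [1,3],
  ∂[2,3,6] = [3,6] − [2,6] + [2,3].
As a 24×16 matrix over Z this has rank 15, with invariant factors (1,1,1,1,1,1,1,1,1,1,1,1,1,1,1).

From H_k ≅ ker(∂_k) / im(∂_{k+1}) we obtain:

  H_0: rank C_0 − rank ∂_1 = 8 − 7 = 1, and the invariant factors of ∂_1 are all 1, so H_0 ≅ Z.
  H_1: rank ker ∂_1 − rank ∂_2 = (24 − 7) − 15 = 2, and the invariant factors of ∂_2 are all 1, so H_1 ≅ Z^2.
  H_2: rank ker ∂_2 − rank ∂_3 = (16 − 15) − 0 = 1, and there is no ∂_3, so H_2 ≅ Z.

(K is a triangulation of the torus T^2.)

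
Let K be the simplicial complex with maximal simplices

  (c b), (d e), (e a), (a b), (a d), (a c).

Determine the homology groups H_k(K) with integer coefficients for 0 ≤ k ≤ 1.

H_0 = Z,  H_1 = Z^2.

Take the total order a < b < c < d < e on the vertex set. Then K (dimension 1) consists of the simplices:

  0-simplices (5): a, b, c, d, e
  1-simplices (6): ab, ac, ad, ae, bc, de

giving chain groups C_0 ≅ Z^5, C_1 ≅ Z^6.

∂_1: C_1 → C_0 is given by ∂[p,q] = [q] − [p]. For instance
  ∂ae = e − a.
This gives a 5×6 integer matrix of rank 4; reducing to Smith normal form yields diagonal entries (1,1,1,1).

From H_k ≅ ker(∂_k) / im(∂_{k+1}) we obtain:

  H_0: rank C_0 − rank ∂_1 = 5 − 4 = 1, and the invariant factors of ∂_1 are all 1, so H_0 ≅ Z.
  H_1: rank ker ∂_1 − rank ∂_2 = (6 − 4) − 0 = 2, and there is no ∂_2, so H_1 ≅ Z^2.

As a check, the Euler characteristic is 5 − 6 = -1, which agrees with 1 − 2 = -1.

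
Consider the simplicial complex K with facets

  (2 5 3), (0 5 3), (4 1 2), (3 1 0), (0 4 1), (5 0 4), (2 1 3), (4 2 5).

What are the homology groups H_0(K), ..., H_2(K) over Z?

H_0 = Z,  H_1 = 0,  H_2 = Z.

We work with the vertex ordering 0 < 1 < 2 < 3 < 4 < 5. The simplices of K, each written with vertices in increasing order, are:

  0-simplices (6): [0], [1], [2], [3], [4], [5]
  1-simplices (12): [0,1], [0,3], [0,4], [0,5], [1,2], [1,3], [1,4], [2,3], [2,4], [2,5], [3,5], [4,5]
  2-simplices (8): [0,1,3], [0,1,4], [0,3,5], [0,4,5], [1,2,3], [1,2,4], [2,3,5], [2,4,5]

giving chain groups C_0 ≅ Z^6, C_1 ≅ Z^12, C_2 ≅ Z^8.

The boundary map ∂_1: C_1 → C_0 maps an edge to its endpoints' difference, ∂[p,q] = q − p. For instance
  ∂[2,5] = [5] − [2].
This gives a 6×12 integer matrix of rank 5; reducing to Smith normal form yields diagonal entries (1,1,1,1,1).

∂_2: C_2 → C_1 acts by ∂[p,q,r] = [q,r] − [p,r] + [p,q]. For instance
  ∂[0,1,3] = [1,3] − [0,3] + [0,1],
  ∂[0,3,5] = [3,5] − [0,5] + [0,3].
This gives a 12×8 integer matrix of rank 7; reducing to Smith normal form yields diagonal entries (1,1,1,1,1,1,1).

Computing H_k = (kernel of ∂_k) / (image of ∂_{k+1}):

  H_0: rank C_0 − rank ∂_1 = 6 − 5 = 1, and the invariant factors of ∂_1 are all 1, so H_0 ≅ Z.
  H_1: rank ker ∂_1 − rank ∂_2 = (12 − 5) − 7 = 0, and the invariant factors of ∂_2 are all 1, so H_1 ≅ 0.
  H_2: rank ker ∂_2 − rank ∂_3 = (8 − 7) − 0 = 1, and there is no ∂_3, so H_2 ≅ Z.

(K is a triangulation of the 2-sphere S^2.)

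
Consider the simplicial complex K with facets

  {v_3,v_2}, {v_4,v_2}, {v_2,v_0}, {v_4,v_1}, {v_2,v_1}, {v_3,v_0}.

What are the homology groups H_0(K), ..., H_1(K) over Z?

H_0 = Z,  H_1 = Z^2.

Order the vertices as v_0 < v_1 < v_2 < v_3 < v_4. Listing each simplex with vertices in this order, K has dimension 1 with simplices:

  0-simplices (5): [v_0], [v_1], [v_2], [v_3], [v_4]
  1-simplices (6): [v_0,v_2], [v_0,v_3], [v_1,v_2], [v_1,v_4], [v_2,v_3], [v_2,v_4]

giving chain groups C_0 ≅ Z^5, C_1 ≅ Z^6.

Boundary ∂_1: C_1 → C_0 is given by ∂[p,q] = [q] − [p]. For instance
  ∂[v_2,v_4] = [v_4] − [v_2].
This gives a 5×6 integer matrix of rank 4; reducing to Smith normal form yields diagonal entries (1,1,1,1).

Computing H_k = (kernel of ∂_k) / (image of ∂_{k+1}):

  H_0: rank C_0 − rank ∂_1 = 5 − 4 = 1, and the invariant factors of ∂_1 are all 1, so H_0 ≅ Z.
  H_1: rank ker ∂_1 − rank ∂_2 = (6 − 4) − 0 = 2, and there is no ∂_2, so H_1 ≅ Z^2.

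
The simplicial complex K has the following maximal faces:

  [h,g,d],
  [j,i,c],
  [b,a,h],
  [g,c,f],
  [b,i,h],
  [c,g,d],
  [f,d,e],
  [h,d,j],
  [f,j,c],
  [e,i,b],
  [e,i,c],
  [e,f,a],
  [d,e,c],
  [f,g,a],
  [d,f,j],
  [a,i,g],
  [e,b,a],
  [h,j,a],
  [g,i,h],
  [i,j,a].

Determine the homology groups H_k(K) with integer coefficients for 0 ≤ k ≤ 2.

H_0 = Z,  H_1 = Z ⊕ Z/2,  H_2 = 0.

We work with the vertex ordering a < b < c < d < e < f < g < h < i < j. The simplices of K, each written with vertices in increasing order, are:

  0-simplices (10): a, b, c, d, e, f, g, h, i, j
  1-simplices (30): ab, ae, af, ag, ah, ai, aj, be, bh, bi, cd, ce, cf, cg, ci, cj, de, df, dg, dh, dj, ef, ei, fg, fj, gh, gi, hi, hj, ij
  2-simplices (20): abe, abh, aef, afg, agi, ahj, aij, bei, bhi, cde, cdg, cei, cfg, cfj, cij, def, dfj, dgh, dhj, ghi

so the chain groups are C_0 ≅ Z^10, C_1 ≅ Z^30, C_2 ≅ Z^20.

∂_1: C_1 → C_0 maps an edge to its endpoints' difference, ∂[p,q] = q − p. For instance
  ∂bi = i − b.
The 10×30 boundary matrix has rank 9 and Smith normal form diag(1,1,1,1,1,1,1,1,1).

Boundary ∂_2: C_2 → C_1 sends each 2-simplex [p,q,r] to [q,r] − [p,r] + [p,q]. For instance
  ∂ghi = hi − gi + gh,
  ∂abh = bh − ah + ab.
As a 30×20 matrix over Z this has rank 20, with invariant factors (1,1,1,1,1,1,1,1,1,1,1,1,1,1,1,1,1,1,1,2).

Computing H_k = (kernel of ∂_k) / (image of ∂_{k+1}):

  H_0: rank C_0 − rank ∂_1 = 10 − 9 = 1, and the invariant factors of ∂_1 are all 1, so H_0 = Z.
  H_1: rank ker ∂_1 − rank ∂_2 = (30 − 9) − 20 = 1, and ∂_2 has invariant factor 2 > 1, so H_1 = Z ⊕ Z/2.
  H_2: rank ker ∂_2 − rank ∂_3 = (20 − 20) − 0 = 0, and there is no ∂_3, so H_2 = 0.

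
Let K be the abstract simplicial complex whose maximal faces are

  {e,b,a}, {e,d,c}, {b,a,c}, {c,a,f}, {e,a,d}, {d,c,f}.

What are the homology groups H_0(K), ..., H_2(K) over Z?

H_0 ≅ Z,  H_1 ≅ Z,  H_2 = 0.

K has 6 vertices, 12 edges, 6 triangles.
rank ∂_0 = 0, rank ∂_1 = 5 ⇒ b_0 = 6 − 0 − 5 = 1; all invariant factors of ∂_1 are 1 so no torsion. So H_0 ≅ Z.
rank ∂_1 = 5, rank ∂_2 = 6 ⇒ b_1 = 12 − 5 − 6 = 1; all invariant factors of ∂_2 are 1 so no torsion. So H_1 ≅ Z.
rank ∂_2 = 6, rank ∂_3 = 0 ⇒ b_2 = 6 − 6 − 0 = 0. So H_2 ≅ 0.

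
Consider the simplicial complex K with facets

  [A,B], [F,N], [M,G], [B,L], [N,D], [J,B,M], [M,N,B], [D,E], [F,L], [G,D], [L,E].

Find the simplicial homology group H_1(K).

Order the vertices as A < B < D < E < F < G < J < L < M < N. Listing each simplex with vertices in this order, K has dimension 2 with simplices:

  0-simplices (10): A, B, D, E, F, G, J, L, M, N
  1-simplices (14): AB, BJ, BL, BM, BN, DE, DG, DN, EL, FL, FN, GM, JM, MN
  2-simplices (2): BJM, BMN

giving chain groups C_0 ≅ Z^10, C_1 ≅ Z^14, C_2 ≅ Z^2.

The boundary map ∂_1: C_1 → C_0 is given by ∂[p,q] = [q] − [p].
This gives a 10×14 integer matrix of rank 9; reducing to Smith normal form yields diagonal entries (1,1,1,1,1,1,1,1,1).

Boundary ∂_2: C_2 → C_1 acts by ∂[p,q,r] = [q,r] − [p,r] + [p,q]. For instance
  ∂BMN = MN − BN + BM,
  ∂BJM = JM − BM + BJ.
As a 14×2 matrix over Z this has rank 2, with invariant factors (1,1).

Computing H_k = (kernel of ∂_k) / (image of ∂_{k+1}):

  H_1: rank ker ∂_1 − rank ∂_2 = (14 − 9) − 2 = 3, and the invariant factors of ∂_2 are all 1, so H_1 = Z^3.

H_1 ≅ Z^3.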